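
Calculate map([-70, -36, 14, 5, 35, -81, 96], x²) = (-70)²=4900, (-36)²=1296, (14)²=196, (5)²=25, (35)²=1225, (-81)²=6561, (96)²=9216
= [4900, 1296, 196, 25, 1225, 6561, 9216]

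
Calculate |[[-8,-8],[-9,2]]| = -88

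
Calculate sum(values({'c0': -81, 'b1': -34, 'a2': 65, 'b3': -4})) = (-81) + (-34) + 65 + (-4)
= -54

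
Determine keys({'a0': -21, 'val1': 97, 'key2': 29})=['a0', 'val1', 'key2']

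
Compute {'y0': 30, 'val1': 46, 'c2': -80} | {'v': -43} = {'y0': 30, 'val1': 46, 'c2': -80, 'v': -43}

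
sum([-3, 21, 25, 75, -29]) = (-3) + 21 + 25 + 75 + (-29)
= 89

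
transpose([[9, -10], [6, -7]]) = [[9, 6], [-10, -7]]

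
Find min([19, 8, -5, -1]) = -5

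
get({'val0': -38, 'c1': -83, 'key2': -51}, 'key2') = -51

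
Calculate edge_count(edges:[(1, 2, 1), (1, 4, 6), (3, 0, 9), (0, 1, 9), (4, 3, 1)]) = 5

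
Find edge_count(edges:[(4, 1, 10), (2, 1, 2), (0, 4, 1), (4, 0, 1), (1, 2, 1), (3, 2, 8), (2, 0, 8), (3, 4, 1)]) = 8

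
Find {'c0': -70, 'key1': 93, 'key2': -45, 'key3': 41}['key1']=93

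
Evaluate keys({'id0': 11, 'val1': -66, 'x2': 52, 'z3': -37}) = ['id0', 'val1', 'x2', 'z3']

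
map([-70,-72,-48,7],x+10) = -70+10=-60, -72+10=-62, -48+10=-38, 7+10=17
= [-60, -62, -38, 17]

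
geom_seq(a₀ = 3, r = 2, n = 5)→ [3, 6, 12, 24, 48]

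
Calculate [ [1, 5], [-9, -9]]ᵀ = [[1, -9], [5, -9]]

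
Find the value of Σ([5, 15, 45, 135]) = 5 + 15 + 45 + 135
= 200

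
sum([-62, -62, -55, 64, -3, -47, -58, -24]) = (-62) + (-62) + (-55) + 64 + (-3) + (-47) + (-58) + (-24)
= -247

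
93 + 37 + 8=138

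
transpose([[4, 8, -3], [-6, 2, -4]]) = [[4, -6], [8, 2], [-3, -4]]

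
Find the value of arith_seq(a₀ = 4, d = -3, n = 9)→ [4, 1, -2, -5, -8, -11, -14, -17, -20]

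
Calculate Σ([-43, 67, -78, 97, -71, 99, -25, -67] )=(-43) + 67 + (-78) + 97 + (-71) + 99 + (-25) + (-67)
= -21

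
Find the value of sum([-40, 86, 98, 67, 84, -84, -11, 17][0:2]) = slice → [-40, 86]
(-40) + 86
= 46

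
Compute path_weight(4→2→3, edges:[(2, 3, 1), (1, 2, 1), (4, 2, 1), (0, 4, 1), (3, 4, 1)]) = 2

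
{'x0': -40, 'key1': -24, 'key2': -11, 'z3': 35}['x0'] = -40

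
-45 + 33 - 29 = -41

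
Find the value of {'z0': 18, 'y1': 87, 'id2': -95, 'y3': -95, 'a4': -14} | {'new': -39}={'z0': 18, 'y1': 87, 'id2': -95, 'y3': -95, 'a4': -14, 'new': -39}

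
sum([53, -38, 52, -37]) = 53 + (-38) + 52 + (-37)
= 30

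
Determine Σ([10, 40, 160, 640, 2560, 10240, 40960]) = 54610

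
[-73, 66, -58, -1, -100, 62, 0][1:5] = [66, -58, -1, -100]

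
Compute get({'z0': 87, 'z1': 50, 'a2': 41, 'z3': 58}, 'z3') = 58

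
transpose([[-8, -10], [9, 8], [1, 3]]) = [[-8, 9, 1], [-10, 8, 3]]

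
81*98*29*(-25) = -5755050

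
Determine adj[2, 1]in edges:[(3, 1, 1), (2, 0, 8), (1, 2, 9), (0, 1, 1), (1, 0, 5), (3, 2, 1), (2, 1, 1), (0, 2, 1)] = 1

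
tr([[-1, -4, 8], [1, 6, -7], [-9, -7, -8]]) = -3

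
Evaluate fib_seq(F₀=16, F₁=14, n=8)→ F_2 = F_1 + F_0 = 30
F_3 = F_2 + F_1 = 44
F_4 = F_3 + F_2 = 74
...
= [16, 14, 30, 44, 74, 118, 192, 310]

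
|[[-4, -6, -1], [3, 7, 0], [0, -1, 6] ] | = -57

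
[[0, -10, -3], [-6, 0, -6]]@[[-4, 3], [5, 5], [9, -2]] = [[-77, -44], [-30, -6]]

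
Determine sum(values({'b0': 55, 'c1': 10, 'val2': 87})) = 55 + 10 + 87
= 152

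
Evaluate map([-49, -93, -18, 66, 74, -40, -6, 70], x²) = (-49)²=2401, (-93)²=8649, (-18)²=324, (66)²=4356, (74)²=5476, (-40)²=1600, (-6)²=36, (70)²=4900
= [2401, 8649, 324, 4356, 5476, 1600, 36, 4900]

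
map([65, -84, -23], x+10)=[75, -74, -13]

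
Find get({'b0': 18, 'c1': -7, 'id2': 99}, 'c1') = -7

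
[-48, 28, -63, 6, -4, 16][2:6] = [-63, 6, -4, 16]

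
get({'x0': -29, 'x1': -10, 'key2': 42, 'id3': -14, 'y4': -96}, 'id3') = -14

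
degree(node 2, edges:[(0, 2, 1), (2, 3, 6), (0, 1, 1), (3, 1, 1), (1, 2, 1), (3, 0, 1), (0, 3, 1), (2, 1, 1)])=incident: (0,2), (2,3), (1,2), (2,1)
= 4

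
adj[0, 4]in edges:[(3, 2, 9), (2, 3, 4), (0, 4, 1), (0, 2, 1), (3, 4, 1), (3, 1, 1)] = 1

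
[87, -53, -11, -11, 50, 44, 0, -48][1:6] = [-53, -11, -11, 50, 44]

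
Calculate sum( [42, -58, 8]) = 42 + (-58) + 8
= -8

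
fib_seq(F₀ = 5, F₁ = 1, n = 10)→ F_2 = F_1 + F_0 = 6
F_3 = F_2 + F_1 = 7
F_4 = F_3 + F_2 = 13
...
= [5, 1, 6, 7, 13, 20, 33, 53, 86, 139]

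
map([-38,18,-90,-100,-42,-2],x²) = [1444, 324, 8100, 10000, 1764, 4]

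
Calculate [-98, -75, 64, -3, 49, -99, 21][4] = 49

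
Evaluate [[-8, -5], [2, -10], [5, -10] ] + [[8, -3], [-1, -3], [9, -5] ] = [[0, -8], [1, -13], [14, -15]]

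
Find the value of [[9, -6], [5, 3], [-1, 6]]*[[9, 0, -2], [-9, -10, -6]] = [[135, 60, 18], [18, -30, -28], [-63, -60, -34]]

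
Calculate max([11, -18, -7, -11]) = 11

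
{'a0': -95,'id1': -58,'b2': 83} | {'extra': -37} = {'a0': -95, 'id1': -58, 'b2': 83, 'extra': -37}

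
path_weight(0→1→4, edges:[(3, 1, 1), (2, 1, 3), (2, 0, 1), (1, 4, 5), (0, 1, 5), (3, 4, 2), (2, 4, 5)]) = w(0→1)=5 + w(1→4)=5
= 10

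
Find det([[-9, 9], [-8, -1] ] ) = 81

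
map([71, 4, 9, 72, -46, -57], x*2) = [142, 8, 18, 144, -92, -114]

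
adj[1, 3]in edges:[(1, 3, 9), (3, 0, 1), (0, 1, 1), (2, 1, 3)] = 9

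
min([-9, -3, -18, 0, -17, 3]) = -18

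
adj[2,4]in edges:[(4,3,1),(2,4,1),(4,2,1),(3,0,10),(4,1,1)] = 1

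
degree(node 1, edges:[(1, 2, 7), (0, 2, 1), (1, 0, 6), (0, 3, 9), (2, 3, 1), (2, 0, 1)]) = 2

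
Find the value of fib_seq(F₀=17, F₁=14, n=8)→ F_2 = F_1 + F_0 = 31
F_3 = F_2 + F_1 = 45
F_4 = F_3 + F_2 = 76
...
= [17, 14, 31, 45, 76, 121, 197, 318]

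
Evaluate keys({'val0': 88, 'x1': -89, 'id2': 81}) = ['val0', 'x1', 'id2']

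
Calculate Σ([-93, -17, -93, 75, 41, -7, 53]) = (-93) + (-17) + (-93) + 75 + 41 + (-7) + 53
= -41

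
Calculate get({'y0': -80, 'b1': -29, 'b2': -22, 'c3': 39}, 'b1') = -29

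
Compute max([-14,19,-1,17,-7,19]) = 19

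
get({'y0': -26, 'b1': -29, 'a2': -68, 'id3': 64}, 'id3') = 64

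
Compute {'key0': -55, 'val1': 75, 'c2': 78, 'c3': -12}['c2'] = 78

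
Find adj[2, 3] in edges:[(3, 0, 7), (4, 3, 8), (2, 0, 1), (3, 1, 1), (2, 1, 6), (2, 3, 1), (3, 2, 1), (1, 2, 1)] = 1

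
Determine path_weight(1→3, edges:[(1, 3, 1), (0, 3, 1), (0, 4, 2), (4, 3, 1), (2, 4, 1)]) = w(1→3)=1
= 1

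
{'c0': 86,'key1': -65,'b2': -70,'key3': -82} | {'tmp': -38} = {'c0': 86, 'key1': -65, 'b2': -70, 'key3': -82, 'tmp': -38}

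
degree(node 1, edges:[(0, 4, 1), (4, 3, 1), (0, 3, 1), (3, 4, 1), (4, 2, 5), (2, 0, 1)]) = 0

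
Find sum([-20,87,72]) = (-20) + 87 + 72
= 139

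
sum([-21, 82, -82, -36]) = -57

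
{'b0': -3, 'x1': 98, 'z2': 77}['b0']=-3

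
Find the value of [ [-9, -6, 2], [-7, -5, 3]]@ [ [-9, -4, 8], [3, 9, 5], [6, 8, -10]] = [[75, -2, -122], [66, 7, -111]]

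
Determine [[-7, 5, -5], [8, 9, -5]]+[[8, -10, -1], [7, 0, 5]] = [[1, -5, -6], [15, 9, 0]]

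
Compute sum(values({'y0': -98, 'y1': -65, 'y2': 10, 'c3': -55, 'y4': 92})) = (-98) + (-65) + 10 + (-55) + 92
= -116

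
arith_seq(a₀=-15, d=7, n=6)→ a_0 = -15 + 0*7 = -15
a_1 = -15 + 1*7 = -8
a_2 = -15 + 2*7 = -1
...
= [-15, -8, -1, 6, 13, 20]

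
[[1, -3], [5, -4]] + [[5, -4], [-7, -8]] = [[6, -7], [-2, -12]]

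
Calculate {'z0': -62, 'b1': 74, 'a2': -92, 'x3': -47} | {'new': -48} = {'z0': -62, 'b1': 74, 'a2': -92, 'x3': -47, 'new': -48}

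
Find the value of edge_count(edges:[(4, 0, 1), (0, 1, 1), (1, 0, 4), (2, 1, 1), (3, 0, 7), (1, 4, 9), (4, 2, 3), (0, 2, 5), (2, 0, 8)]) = 9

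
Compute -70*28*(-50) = 98000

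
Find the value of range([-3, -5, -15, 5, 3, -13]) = 20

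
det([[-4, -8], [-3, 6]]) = (-4)*(6) - (-8)*(-3)
= -48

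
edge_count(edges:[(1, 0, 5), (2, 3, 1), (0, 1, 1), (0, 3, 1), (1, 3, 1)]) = 5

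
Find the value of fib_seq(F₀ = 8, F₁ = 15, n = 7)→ [8, 15, 23, 38, 61, 99, 160]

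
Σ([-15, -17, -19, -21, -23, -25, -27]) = (-15) + (-17) + (-19) + (-21) + (-23) + (-25) + (-27)
= -147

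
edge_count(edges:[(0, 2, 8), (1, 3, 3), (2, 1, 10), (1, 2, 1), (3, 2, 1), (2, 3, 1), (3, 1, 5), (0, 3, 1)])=8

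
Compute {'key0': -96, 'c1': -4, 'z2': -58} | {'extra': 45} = {'key0': -96, 'c1': -4, 'z2': -58, 'extra': 45}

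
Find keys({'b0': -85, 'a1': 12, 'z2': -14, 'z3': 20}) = ['b0', 'a1', 'z2', 'z3']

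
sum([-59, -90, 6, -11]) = (-59) + (-90) + 6 + (-11)
= -154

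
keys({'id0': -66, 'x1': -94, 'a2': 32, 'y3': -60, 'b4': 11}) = ['id0', 'x1', 'a2', 'y3', 'b4']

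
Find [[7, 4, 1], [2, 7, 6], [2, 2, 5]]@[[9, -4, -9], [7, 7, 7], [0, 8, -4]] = [[91, 8, -39], [67, 89, 7], [32, 46, -24]]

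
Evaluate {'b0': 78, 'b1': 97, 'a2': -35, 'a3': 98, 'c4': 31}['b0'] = 78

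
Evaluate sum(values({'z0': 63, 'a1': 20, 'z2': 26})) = 109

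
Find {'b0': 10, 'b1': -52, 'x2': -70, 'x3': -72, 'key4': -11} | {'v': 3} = {'b0': 10, 'b1': -52, 'x2': -70, 'x3': -72, 'key4': -11, 'v': 3}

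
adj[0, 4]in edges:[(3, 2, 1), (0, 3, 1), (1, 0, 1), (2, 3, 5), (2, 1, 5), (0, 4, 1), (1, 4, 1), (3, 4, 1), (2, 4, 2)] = 1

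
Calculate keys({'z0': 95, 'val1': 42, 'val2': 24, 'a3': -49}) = ['z0', 'val1', 'val2', 'a3']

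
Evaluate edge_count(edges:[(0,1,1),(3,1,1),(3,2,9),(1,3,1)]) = 4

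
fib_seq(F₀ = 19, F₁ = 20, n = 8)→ [19, 20, 39, 59, 98, 157, 255, 412]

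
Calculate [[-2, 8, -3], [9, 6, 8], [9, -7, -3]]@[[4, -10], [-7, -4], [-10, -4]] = [[-34, 0], [-86, -146], [115, -50]]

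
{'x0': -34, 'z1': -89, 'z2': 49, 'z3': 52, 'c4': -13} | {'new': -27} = {'x0': -34, 'z1': -89, 'z2': 49, 'z3': 52, 'c4': -13, 'new': -27}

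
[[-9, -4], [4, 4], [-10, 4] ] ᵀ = [[-9, 4, -10], [-4, 4, 4]]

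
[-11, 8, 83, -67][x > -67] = [-11, 8, 83]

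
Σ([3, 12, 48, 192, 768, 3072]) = 4095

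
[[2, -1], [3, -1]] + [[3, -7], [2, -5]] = [[5, -8], [5, -6]]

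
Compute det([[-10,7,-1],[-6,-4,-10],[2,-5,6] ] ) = 814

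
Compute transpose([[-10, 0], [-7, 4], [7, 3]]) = [[-10, -7, 7], [0, 4, 3]]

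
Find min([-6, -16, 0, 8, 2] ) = -16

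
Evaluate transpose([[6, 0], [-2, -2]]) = [[6, -2], [0, -2]]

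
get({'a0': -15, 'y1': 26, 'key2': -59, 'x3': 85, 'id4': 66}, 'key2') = -59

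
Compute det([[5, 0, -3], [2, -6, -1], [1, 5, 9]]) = (1)*(5)*det([[-6, -1], [5, 9]]) + (-1)*(0)*det([[2, -1], [1, 9]]) + (1)*(-3)*det([[2, -6], [1, 5]])
= -245 + 0 + -48
= -293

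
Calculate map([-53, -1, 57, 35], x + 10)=-53+10=-43, -1+10=9, 57+10=67, 35+10=45
= [-43, 9, 67, 45]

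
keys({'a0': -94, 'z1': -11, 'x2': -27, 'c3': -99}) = ['a0', 'z1', 'x2', 'c3']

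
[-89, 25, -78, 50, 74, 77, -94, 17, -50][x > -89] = keep x where x > -89: -89✗, 25✓, -78✓, 50✓, 74✓, 77✓, -94✗, 17✓, -50✓
= [25, -78, 50, 74, 77, 17, -50]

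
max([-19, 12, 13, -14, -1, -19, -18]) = 13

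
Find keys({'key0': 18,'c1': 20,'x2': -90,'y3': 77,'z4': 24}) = ['key0', 'c1', 'x2', 'y3', 'z4']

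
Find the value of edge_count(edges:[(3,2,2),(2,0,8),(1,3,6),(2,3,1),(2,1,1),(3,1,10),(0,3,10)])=7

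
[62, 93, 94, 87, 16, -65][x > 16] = [62, 93, 94, 87]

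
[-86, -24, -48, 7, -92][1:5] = [-24, -48, 7, -92]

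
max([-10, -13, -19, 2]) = 2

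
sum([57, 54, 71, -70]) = 112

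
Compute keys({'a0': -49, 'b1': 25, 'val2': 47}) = ['a0', 'b1', 'val2']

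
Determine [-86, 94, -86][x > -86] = [94]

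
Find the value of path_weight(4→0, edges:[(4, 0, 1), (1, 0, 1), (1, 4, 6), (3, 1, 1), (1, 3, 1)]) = 1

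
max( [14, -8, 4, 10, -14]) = 14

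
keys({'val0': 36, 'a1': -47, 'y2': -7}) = ['val0', 'a1', 'y2']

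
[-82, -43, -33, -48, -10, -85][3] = -48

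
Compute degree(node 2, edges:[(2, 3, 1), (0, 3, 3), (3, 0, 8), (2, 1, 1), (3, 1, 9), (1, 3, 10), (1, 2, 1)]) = incident: (2,3), (2,1), (1,2)
= 3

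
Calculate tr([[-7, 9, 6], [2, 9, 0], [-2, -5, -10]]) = -8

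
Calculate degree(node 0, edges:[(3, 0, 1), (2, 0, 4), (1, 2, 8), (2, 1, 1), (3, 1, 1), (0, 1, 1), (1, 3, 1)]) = incident: (3,0), (2,0), (0,1)
= 3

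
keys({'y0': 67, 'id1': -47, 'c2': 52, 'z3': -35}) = ['y0', 'id1', 'c2', 'z3']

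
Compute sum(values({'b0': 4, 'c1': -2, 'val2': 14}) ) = 16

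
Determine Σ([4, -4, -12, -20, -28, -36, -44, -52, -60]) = 4 + (-4) + (-12) + (-20) + (-28) + (-36) + (-44) + (-52) + (-60)
= -252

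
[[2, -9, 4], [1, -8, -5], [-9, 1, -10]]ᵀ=[[2, 1, -9], [-9, -8, 1], [4, -5, -10]]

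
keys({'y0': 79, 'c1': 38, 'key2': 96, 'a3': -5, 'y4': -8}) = ['y0', 'c1', 'key2', 'a3', 'y4']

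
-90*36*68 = -220320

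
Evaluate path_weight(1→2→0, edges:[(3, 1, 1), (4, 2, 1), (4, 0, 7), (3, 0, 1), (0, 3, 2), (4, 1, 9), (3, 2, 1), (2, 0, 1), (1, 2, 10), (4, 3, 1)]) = w(1→2)=10 + w(2→0)=1
= 11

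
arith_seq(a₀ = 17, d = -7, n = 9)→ a_0 = 17 + 0*-7 = 17
a_1 = 17 + 1*-7 = 10
a_2 = 17 + 2*-7 = 3
...
= [17, 10, 3, -4, -11, -18, -25, -32, -39]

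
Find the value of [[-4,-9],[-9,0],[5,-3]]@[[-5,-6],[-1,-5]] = C[0][0] = (-4)*(-5) + (-9)*(-1) = 29
C[0][1] = (-4)*(-6) + (-9)*(-5) = 69
C[1][0] = (-9)*(-5) + (0)*(-1) = 45
C[1][1] = (-9)*(-6) + (0)*(-5) = 54
C[2][0] = (5)*(-5) + (-3)*(-1) = -22
C[2][1] = (5)*(-6) + (-3)*(-5) = -15
= [[29, 69], [45, 54], [-22, -15]]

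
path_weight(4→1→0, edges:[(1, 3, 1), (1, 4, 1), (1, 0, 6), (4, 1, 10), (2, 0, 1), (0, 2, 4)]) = w(4→1)=10 + w(1→0)=6
= 16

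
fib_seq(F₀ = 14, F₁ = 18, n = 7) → F_2 = F_1 + F_0 = 32
F_3 = F_2 + F_1 = 50
F_4 = F_3 + F_2 = 82
...
= [14, 18, 32, 50, 82, 132, 214]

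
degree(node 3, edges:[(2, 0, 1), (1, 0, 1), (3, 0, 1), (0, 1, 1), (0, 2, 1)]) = incident: (3,0)
= 1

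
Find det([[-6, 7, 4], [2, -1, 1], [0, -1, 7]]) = -70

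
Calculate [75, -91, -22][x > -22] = keep x where x > -22: 75✓, -91✗, -22✗
= [75]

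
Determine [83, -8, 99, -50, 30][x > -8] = keep x where x > -8: 83✓, -8✗, 99✓, -50✗, 30✓
= [83, 99, 30]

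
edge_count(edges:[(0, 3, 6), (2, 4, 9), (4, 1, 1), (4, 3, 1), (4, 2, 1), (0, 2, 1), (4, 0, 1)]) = 7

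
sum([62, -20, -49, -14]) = -21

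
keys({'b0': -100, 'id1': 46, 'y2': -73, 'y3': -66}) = ['b0', 'id1', 'y2', 'y3']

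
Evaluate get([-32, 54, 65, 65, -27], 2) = 65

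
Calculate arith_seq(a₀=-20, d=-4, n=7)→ [-20, -24, -28, -32, -36, -40, -44]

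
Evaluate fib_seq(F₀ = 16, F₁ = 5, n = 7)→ F_2 = F_1 + F_0 = 21
F_3 = F_2 + F_1 = 26
F_4 = F_3 + F_2 = 47
...
= [16, 5, 21, 26, 47, 73, 120]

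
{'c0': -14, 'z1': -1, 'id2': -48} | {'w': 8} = {'c0': -14, 'z1': -1, 'id2': -48, 'w': 8}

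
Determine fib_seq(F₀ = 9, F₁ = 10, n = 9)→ F_2 = F_1 + F_0 = 19
F_3 = F_2 + F_1 = 29
F_4 = F_3 + F_2 = 48
...
= [9, 10, 19, 29, 48, 77, 125, 202, 327]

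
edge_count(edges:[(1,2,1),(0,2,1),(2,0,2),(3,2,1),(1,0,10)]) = 5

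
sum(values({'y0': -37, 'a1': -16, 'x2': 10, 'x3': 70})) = 27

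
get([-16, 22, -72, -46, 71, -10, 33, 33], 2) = -72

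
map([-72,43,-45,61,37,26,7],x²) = [5184, 1849, 2025, 3721, 1369, 676, 49]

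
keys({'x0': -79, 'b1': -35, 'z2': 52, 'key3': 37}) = ['x0', 'b1', 'z2', 'key3']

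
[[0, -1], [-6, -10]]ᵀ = [[0, -6], [-1, -10]]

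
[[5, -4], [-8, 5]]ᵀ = [[5, -8], [-4, 5]]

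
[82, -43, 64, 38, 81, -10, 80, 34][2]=64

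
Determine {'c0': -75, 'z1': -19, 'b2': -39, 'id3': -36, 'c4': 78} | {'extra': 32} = {'c0': -75, 'z1': -19, 'b2': -39, 'id3': -36, 'c4': 78, 'extra': 32}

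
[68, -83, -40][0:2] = [68, -83]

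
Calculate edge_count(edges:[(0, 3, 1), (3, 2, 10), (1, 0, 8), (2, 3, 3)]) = 4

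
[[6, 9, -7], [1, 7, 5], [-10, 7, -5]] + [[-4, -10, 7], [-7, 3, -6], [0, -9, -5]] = [[2, -1, 0], [-6, 10, -1], [-10, -2, -10]]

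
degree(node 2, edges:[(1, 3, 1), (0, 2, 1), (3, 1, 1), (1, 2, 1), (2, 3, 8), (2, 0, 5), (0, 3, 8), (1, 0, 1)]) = incident: (0,2), (1,2), (2,3), (2,0)
= 4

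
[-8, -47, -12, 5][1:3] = [-47, -12]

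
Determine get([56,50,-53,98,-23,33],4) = -23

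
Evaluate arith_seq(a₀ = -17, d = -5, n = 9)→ [-17, -22, -27, -32, -37, -42, -47, -52, -57]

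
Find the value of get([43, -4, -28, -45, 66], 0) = 43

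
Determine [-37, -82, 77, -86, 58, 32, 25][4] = 58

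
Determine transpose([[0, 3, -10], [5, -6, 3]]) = [[0, 5], [3, -6], [-10, 3]]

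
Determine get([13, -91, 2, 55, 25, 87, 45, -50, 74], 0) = 13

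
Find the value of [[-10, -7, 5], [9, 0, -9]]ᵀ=[[-10, 9], [-7, 0], [5, -9]]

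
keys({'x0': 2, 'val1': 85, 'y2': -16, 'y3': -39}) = ['x0', 'val1', 'y2', 'y3']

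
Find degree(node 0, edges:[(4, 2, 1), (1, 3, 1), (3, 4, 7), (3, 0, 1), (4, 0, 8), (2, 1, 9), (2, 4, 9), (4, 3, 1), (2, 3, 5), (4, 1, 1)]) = 2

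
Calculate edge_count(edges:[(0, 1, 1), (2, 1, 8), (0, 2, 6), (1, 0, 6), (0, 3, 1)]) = 5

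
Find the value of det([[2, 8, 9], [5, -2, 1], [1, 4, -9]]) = (1)*(2)*det([[-2, 1], [4, -9]]) + (-1)*(8)*det([[5, 1], [1, -9]]) + (1)*(9)*det([[5, -2], [1, 4]])
= 28 + 368 + 198
= 594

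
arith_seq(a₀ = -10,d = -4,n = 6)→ [-10, -14, -18, -22, -26, -30]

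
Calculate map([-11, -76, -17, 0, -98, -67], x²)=[121, 5776, 289, 0, 9604, 4489]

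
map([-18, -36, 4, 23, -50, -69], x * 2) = [-36, -72, 8, 46, -100, -138]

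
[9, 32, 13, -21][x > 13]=[32]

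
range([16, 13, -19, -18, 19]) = 38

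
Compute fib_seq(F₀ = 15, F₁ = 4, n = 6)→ F_2 = F_1 + F_0 = 19
F_3 = F_2 + F_1 = 23
F_4 = F_3 + F_2 = 42
...
= [15, 4, 19, 23, 42, 65]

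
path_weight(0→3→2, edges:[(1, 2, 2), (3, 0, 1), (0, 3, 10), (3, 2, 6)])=16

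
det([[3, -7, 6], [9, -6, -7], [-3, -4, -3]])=(1)*(3)*det([[-6, -7], [-4, -3]]) + (-1)*(-7)*det([[9, -7], [-3, -3]]) + (1)*(6)*det([[9, -6], [-3, -4]])
= -30 + -336 + -324
= -690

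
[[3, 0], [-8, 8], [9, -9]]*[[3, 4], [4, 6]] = C[0][0] = (3)*(3) + (0)*(4) = 9
C[0][1] = (3)*(4) + (0)*(6) = 12
C[1][0] = (-8)*(3) + (8)*(4) = 8
C[1][1] = (-8)*(4) + (8)*(6) = 16
C[2][0] = (9)*(3) + (-9)*(4) = -9
C[2][1] = (9)*(4) + (-9)*(6) = -18
= [[9, 12], [8, 16], [-9, -18]]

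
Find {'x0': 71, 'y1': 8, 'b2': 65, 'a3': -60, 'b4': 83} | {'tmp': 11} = {'x0': 71, 'y1': 8, 'b2': 65, 'a3': -60, 'b4': 83, 'tmp': 11}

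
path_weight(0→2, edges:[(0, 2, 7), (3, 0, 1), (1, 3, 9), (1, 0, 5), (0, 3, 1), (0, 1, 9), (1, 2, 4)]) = 7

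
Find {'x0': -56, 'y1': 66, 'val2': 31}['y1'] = 66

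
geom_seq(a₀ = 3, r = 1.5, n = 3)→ [3.0, 4.5, 6.75]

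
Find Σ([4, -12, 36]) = 28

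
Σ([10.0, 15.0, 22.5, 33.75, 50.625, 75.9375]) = 207.8125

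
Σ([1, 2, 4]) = 1 + 2 + 4
= 7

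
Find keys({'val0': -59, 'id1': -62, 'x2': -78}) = ['val0', 'id1', 'x2']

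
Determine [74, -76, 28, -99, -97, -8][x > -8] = [74, 28]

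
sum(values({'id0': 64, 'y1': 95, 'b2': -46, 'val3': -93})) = 64 + 95 + (-46) + (-93)
= 20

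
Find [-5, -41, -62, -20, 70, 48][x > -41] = keep x where x > -41: -5✓, -41✗, -62✗, -20✓, 70✓, 48✓
= [-5, -20, 70, 48]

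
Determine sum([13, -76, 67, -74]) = -70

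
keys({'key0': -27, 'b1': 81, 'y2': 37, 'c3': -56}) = ['key0', 'b1', 'y2', 'c3']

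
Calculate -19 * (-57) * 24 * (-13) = -337896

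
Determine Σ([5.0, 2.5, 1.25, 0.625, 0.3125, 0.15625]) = 9.84375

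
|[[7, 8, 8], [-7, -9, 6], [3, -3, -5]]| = 689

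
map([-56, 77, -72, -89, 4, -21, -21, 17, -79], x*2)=-56*2=-112, 77*2=154, -72*2=-144, -89*2=-178, 4*2=8, -21*2=-42, -21*2=-42, 17*2=34, -79*2=-158
= [-112, 154, -144, -178, 8, -42, -42, 34, -158]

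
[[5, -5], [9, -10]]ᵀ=[[5, 9], [-5, -10]]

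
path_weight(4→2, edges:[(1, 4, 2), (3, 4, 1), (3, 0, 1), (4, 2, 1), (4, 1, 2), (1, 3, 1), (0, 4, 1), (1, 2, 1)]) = w(4→2)=1
= 1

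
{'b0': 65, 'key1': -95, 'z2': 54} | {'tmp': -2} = {'b0': 65, 'key1': -95, 'z2': 54, 'tmp': -2}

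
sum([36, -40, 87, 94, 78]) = 36 + (-40) + 87 + 94 + 78
= 255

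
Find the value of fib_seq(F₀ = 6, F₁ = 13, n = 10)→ F_2 = F_1 + F_0 = 19
F_3 = F_2 + F_1 = 32
F_4 = F_3 + F_2 = 51
...
= [6, 13, 19, 32, 51, 83, 134, 217, 351, 568]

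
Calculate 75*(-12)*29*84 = -2192400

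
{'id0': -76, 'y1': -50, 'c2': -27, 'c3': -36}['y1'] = -50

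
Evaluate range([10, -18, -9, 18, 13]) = 36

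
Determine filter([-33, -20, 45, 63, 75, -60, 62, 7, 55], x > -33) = keep x where x > -33: -33✗, -20✓, 45✓, 63✓, 75✓, -60✗, 62✓, 7✓, 55✓
= [-20, 45, 63, 75, 62, 7, 55]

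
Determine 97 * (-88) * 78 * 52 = -34622016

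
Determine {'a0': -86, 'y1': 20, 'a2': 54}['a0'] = -86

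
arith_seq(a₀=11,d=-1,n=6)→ a_0 = 11 + 0*-1 = 11
a_1 = 11 + 1*-1 = 10
a_2 = 11 + 2*-1 = 9
...
= [11, 10, 9, 8, 7, 6]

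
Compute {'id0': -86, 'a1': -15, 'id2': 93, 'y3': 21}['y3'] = 21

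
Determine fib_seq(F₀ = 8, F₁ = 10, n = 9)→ F_2 = F_1 + F_0 = 18
F_3 = F_2 + F_1 = 28
F_4 = F_3 + F_2 = 46
...
= [8, 10, 18, 28, 46, 74, 120, 194, 314]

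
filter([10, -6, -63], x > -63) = keep x where x > -63: 10✓, -6✓, -63✗
= [10, -6]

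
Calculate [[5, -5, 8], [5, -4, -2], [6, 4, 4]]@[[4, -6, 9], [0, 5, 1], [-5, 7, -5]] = [[-20, 1, 0], [30, -64, 51], [4, 12, 38]]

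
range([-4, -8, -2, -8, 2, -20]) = 22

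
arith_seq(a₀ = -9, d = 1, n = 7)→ a_0 = -9 + 0*1 = -9
a_1 = -9 + 1*1 = -8
a_2 = -9 + 2*1 = -7
...
= [-9, -8, -7, -6, -5, -4, -3]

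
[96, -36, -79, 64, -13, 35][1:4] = [-36, -79, 64]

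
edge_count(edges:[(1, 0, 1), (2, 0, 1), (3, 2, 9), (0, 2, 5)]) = 4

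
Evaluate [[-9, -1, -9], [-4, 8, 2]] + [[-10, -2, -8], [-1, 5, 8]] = [[-19, -3, -17], [-5, 13, 10]]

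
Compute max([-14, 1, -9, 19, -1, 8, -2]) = 19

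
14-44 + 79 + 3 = 52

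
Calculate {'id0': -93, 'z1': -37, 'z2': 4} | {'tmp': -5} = {'id0': -93, 'z1': -37, 'z2': 4, 'tmp': -5}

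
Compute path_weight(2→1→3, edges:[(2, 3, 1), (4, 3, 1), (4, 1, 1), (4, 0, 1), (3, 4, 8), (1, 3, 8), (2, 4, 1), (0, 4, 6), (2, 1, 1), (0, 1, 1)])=9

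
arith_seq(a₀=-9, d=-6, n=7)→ a_0 = -9 + 0*-6 = -9
a_1 = -9 + 1*-6 = -15
a_2 = -9 + 2*-6 = -21
...
= [-9, -15, -21, -27, -33, -39, -45]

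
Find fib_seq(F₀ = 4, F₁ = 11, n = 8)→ F_2 = F_1 + F_0 = 15
F_3 = F_2 + F_1 = 26
F_4 = F_3 + F_2 = 41
...
= [4, 11, 15, 26, 41, 67, 108, 175]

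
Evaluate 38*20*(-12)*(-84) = 766080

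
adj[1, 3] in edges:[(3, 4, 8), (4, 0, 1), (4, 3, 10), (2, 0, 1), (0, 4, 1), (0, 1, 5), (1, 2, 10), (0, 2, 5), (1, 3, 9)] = 9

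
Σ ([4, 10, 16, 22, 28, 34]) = 114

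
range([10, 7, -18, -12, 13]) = 31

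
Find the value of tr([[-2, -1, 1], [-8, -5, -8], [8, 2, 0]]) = -7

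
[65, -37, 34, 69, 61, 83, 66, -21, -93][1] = -37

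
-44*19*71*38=-2255528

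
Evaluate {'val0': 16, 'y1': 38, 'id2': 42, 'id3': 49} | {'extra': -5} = {'val0': 16, 'y1': 38, 'id2': 42, 'id3': 49, 'extra': -5}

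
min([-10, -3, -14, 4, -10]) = -14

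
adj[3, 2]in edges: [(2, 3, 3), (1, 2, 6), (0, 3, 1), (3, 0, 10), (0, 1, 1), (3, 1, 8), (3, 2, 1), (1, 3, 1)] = 1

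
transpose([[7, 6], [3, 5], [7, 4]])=[[7, 3, 7], [6, 5, 4]]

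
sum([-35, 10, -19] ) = -44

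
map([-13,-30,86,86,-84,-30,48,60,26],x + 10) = -13+10=-3, -30+10=-20, 86+10=96, 86+10=96, -84+10=-74, -30+10=-20, 48+10=58, 60+10=70, 26+10=36
= [-3, -20, 96, 96, -74, -20, 58, 70, 36]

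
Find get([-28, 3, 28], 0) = -28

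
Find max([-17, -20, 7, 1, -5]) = 7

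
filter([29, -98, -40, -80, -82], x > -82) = keep x where x > -82: 29✓, -98✗, -40✓, -80✓, -82✗
= [29, -40, -80]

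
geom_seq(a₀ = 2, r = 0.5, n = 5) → [2.0, 1.0, 0.5, 0.25, 0.125]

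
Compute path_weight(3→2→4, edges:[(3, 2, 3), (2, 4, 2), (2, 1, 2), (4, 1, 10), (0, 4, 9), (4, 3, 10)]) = w(3→2)=3 + w(2→4)=2
= 5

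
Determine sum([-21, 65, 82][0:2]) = 44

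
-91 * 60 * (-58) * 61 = 19317480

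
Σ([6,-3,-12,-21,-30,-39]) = -99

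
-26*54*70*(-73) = 7174440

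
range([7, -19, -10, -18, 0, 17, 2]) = 36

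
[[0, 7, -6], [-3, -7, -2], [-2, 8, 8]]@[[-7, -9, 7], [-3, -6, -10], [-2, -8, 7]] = [[-9, 6, -112], [46, 85, 35], [-26, -94, -38]]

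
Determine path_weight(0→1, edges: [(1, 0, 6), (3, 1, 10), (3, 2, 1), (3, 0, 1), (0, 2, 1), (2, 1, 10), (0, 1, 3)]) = 3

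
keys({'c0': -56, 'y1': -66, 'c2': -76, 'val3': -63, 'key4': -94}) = ['c0', 'y1', 'c2', 'val3', 'key4']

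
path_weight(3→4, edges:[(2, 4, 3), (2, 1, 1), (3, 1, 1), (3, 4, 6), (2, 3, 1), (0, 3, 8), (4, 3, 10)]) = w(3→4)=6
= 6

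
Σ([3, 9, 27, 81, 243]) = 363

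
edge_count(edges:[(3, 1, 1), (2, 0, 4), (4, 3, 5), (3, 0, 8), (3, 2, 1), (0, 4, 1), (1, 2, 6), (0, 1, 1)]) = 8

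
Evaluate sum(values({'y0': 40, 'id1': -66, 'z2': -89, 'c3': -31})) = -146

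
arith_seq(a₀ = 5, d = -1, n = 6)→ a_0 = 5 + 0*-1 = 5
a_1 = 5 + 1*-1 = 4
a_2 = 5 + 2*-1 = 3
...
= [5, 4, 3, 2, 1, 0]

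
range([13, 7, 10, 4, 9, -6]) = 19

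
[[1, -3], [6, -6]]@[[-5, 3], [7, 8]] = C[0][0] = (1)*(-5) + (-3)*(7) = -26
C[0][1] = (1)*(3) + (-3)*(8) = -21
C[1][0] = (6)*(-5) + (-6)*(7) = -72
C[1][1] = (6)*(3) + (-6)*(8) = -30
= [[-26, -21], [-72, -30]]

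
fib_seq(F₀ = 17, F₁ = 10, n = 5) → [17, 10, 27, 37, 64]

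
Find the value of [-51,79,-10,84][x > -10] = [79, 84]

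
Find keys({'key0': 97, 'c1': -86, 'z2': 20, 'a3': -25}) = ['key0', 'c1', 'z2', 'a3']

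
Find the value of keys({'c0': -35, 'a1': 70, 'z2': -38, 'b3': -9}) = ['c0', 'a1', 'z2', 'b3']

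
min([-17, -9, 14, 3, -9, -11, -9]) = -17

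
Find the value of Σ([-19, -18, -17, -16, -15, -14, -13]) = -112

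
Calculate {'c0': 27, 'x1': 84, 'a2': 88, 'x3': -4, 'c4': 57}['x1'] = 84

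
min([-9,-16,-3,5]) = -16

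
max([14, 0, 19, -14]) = 19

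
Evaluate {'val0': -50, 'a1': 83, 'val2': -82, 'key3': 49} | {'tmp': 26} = {'val0': -50, 'a1': 83, 'val2': -82, 'key3': 49, 'tmp': 26}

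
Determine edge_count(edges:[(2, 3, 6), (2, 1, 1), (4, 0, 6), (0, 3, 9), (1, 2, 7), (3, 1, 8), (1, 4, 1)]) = 7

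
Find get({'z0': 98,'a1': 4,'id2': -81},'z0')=98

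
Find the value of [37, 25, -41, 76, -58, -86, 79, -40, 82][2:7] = [-41, 76, -58, -86, 79]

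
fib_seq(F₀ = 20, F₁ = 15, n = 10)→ [20, 15, 35, 50, 85, 135, 220, 355, 575, 930]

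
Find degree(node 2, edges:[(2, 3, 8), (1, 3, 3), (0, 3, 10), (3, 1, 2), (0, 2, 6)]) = incident: (2,3), (0,2)
= 2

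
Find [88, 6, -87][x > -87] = [88, 6]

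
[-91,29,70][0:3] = [-91, 29, 70]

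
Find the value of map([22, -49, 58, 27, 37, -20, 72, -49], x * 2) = [44, -98, 116, 54, 74, -40, 144, -98]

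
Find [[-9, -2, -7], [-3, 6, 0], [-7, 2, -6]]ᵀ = [[-9, -3, -7], [-2, 6, 2], [-7, 0, -6]]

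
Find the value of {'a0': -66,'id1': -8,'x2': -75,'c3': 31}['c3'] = 31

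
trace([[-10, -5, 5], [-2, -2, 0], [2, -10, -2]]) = diagonal: (-10) + (-2) + (-2)
= -14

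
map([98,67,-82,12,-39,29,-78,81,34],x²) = [9604, 4489, 6724, 144, 1521, 841, 6084, 6561, 1156]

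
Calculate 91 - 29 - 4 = 58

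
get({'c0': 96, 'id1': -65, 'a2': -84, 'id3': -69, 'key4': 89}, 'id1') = -65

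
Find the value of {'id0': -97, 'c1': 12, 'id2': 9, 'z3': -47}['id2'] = 9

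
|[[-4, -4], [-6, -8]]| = (-4)*(-8) - (-4)*(-6)
= 8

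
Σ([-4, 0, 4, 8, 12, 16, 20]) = (-4) + 0 + 4 + 8 + 12 + 16 + 20
= 56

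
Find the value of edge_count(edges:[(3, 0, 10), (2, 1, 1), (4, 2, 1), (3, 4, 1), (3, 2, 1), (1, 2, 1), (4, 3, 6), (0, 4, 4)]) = 8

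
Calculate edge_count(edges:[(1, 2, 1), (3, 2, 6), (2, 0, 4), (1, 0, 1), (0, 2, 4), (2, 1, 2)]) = 6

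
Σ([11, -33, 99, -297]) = 11 + -33 + 99 + -297
= -220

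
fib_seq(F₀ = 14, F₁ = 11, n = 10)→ [14, 11, 25, 36, 61, 97, 158, 255, 413, 668]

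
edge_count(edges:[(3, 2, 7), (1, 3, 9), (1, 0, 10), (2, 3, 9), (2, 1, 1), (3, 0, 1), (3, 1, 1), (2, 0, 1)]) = 8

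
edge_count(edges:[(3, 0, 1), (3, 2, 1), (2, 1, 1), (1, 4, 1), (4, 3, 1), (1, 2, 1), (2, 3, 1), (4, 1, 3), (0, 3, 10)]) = 9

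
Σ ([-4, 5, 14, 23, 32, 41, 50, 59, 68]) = (-4) + 5 + 14 + 23 + 32 + 41 + 50 + 59 + 68
= 288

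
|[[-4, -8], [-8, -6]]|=(-4)*(-6) - (-8)*(-8)
= -40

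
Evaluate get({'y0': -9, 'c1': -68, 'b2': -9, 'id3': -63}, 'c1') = -68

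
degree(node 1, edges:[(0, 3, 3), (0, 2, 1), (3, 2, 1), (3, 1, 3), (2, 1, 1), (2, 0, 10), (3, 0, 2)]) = incident: (3,1), (2,1)
= 2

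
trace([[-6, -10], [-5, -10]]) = diagonal: (-6) + (-10)
= -16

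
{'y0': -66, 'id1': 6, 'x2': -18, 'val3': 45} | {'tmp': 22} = {'y0': -66, 'id1': 6, 'x2': -18, 'val3': 45, 'tmp': 22}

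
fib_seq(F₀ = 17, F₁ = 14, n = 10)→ F_2 = F_1 + F_0 = 31
F_3 = F_2 + F_1 = 45
F_4 = F_3 + F_2 = 76
...
= [17, 14, 31, 45, 76, 121, 197, 318, 515, 833]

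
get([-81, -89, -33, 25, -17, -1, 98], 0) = -81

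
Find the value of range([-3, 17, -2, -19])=36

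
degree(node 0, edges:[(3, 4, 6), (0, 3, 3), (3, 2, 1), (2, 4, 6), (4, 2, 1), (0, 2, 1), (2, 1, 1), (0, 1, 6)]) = 3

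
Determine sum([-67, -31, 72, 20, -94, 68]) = (-67) + (-31) + 72 + 20 + (-94) + 68
= -32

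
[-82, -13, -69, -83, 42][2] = -69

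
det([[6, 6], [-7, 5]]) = 72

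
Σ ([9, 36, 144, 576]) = 9 + 36 + 144 + 576
= 765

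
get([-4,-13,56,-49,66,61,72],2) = 56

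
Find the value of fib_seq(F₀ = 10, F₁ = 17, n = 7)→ F_2 = F_1 + F_0 = 27
F_3 = F_2 + F_1 = 44
F_4 = F_3 + F_2 = 71
...
= [10, 17, 27, 44, 71, 115, 186]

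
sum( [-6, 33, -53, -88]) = -114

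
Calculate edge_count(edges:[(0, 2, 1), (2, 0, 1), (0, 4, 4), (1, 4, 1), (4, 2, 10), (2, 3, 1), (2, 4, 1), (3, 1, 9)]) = 8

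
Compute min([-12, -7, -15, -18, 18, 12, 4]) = -18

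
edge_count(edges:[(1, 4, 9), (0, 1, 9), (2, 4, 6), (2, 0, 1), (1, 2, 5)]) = 5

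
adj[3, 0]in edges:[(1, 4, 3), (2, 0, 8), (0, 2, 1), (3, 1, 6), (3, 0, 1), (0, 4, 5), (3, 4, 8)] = 1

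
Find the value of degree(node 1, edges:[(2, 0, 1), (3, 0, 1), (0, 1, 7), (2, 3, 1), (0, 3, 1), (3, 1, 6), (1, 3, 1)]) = 3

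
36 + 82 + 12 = 130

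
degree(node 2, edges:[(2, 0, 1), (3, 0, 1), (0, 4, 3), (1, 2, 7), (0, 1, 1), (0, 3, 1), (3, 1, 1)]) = incident: (2,0), (1,2)
= 2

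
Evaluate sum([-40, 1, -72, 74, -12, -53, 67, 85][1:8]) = slice → [1, -72, 74, -12, -53, 67, 85]
1 + (-72) + 74 + (-12) + (-53) + 67 + 85
= 90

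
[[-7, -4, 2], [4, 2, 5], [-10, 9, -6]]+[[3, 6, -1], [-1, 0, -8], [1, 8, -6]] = [[-4, 2, 1], [3, 2, -3], [-9, 17, -12]]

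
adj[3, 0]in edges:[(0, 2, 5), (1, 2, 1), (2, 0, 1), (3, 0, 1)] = 1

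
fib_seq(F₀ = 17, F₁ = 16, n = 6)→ F_2 = F_1 + F_0 = 33
F_3 = F_2 + F_1 = 49
F_4 = F_3 + F_2 = 82
...
= [17, 16, 33, 49, 82, 131]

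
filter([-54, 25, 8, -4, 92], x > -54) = keep x where x > -54: -54✗, 25✓, 8✓, -4✓, 92✓
= [25, 8, -4, 92]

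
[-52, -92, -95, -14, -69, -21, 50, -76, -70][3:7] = [-14, -69, -21, 50]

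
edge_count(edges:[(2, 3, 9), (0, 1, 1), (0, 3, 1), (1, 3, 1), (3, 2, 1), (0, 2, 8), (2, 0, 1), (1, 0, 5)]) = 8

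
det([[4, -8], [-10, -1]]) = -84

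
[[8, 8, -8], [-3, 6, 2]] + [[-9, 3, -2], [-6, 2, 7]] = [[-1, 11, -10], [-9, 8, 9]]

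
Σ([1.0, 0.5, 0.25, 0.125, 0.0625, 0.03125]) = 1.0 + 0.5 + 0.25 + 0.125 + 0.0625 + 0.03125
= 1.96875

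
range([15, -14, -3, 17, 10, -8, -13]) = 31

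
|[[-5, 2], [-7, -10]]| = (-5)*(-10) - (2)*(-7)
= 64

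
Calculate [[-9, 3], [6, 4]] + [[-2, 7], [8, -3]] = [[-11, 10], [14, 1]]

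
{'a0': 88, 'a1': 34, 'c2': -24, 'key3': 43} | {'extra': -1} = {'a0': 88, 'a1': 34, 'c2': -24, 'key3': 43, 'extra': -1}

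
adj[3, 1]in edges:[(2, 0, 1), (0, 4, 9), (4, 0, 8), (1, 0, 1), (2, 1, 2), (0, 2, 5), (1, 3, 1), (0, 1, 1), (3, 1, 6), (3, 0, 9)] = 6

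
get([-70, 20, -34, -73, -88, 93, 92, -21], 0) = -70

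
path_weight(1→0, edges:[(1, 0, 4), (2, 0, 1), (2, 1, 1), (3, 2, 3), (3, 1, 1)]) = w(1→0)=4
= 4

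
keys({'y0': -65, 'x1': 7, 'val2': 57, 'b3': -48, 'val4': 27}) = ['y0', 'x1', 'val2', 'b3', 'val4']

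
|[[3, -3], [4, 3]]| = (3)*(3) - (-3)*(4)
= 21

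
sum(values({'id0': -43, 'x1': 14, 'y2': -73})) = -102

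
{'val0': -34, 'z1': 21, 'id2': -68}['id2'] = -68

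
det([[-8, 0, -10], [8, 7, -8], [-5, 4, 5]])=-1206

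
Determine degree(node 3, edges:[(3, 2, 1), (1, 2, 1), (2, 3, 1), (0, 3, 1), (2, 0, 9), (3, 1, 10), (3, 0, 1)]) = 5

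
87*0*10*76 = 0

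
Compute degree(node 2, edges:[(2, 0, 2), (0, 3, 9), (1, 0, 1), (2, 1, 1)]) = 2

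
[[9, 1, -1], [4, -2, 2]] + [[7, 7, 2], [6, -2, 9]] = [[16, 8, 1], [10, -4, 11]]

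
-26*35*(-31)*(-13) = -366730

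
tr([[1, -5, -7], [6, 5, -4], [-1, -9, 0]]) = 6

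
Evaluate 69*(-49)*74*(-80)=20015520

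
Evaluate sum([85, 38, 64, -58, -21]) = 108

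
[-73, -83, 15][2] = 15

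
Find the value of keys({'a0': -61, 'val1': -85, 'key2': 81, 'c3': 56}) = ['a0', 'val1', 'key2', 'c3']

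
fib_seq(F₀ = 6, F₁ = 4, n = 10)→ F_2 = F_1 + F_0 = 10
F_3 = F_2 + F_1 = 14
F_4 = F_3 + F_2 = 24
...
= [6, 4, 10, 14, 24, 38, 62, 100, 162, 262]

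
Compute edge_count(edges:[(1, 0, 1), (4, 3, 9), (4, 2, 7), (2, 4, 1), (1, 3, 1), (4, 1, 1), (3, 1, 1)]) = 7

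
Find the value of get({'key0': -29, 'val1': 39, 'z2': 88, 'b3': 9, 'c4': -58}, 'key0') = -29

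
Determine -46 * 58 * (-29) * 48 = 3713856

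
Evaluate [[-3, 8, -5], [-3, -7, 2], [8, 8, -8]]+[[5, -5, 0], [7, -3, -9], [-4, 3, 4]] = [[2, 3, -5], [4, -10, -7], [4, 11, -4]]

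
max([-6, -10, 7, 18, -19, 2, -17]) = 18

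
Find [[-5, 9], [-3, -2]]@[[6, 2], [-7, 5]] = C[0][0] = (-5)*(6) + (9)*(-7) = -93
C[0][1] = (-5)*(2) + (9)*(5) = 35
C[1][0] = (-3)*(6) + (-2)*(-7) = -4
C[1][1] = (-3)*(2) + (-2)*(5) = -16
= [[-93, 35], [-4, -16]]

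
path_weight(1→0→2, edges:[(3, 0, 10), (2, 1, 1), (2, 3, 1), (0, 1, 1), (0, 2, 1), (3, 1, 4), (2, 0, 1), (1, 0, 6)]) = w(1→0)=6 + w(0→2)=1
= 7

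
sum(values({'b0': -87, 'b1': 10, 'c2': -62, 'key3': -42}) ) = -181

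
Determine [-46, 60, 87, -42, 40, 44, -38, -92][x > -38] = [60, 87, 40, 44]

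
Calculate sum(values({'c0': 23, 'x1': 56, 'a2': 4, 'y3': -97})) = 23 + 56 + 4 + (-97)
= -14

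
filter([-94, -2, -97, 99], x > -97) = [-94, -2, 99]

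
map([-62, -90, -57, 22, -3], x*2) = [-124, -180, -114, 44, -6]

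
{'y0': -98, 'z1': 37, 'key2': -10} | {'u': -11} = {'y0': -98, 'z1': 37, 'key2': -10, 'u': -11}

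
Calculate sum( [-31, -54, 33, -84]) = (-31) + (-54) + 33 + (-84)
= -136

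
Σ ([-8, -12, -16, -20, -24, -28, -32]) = -140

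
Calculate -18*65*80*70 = -6552000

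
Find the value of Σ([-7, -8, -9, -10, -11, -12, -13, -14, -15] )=(-7) + (-8) + (-9) + (-10) + (-11) + (-12) + (-13) + (-14) + (-15)
= -99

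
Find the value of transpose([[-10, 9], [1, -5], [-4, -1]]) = [[-10, 1, -4], [9, -5, -1]]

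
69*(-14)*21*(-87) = 1764882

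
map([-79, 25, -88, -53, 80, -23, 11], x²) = [6241, 625, 7744, 2809, 6400, 529, 121]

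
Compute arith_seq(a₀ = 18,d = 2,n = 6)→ a_0 = 18 + 0*2 = 18
a_1 = 18 + 1*2 = 20
a_2 = 18 + 2*2 = 22
...
= [18, 20, 22, 24, 26, 28]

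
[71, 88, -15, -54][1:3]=[88, -15]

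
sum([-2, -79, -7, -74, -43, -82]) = -287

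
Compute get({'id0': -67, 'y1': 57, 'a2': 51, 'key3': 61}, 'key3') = 61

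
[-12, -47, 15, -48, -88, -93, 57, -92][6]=57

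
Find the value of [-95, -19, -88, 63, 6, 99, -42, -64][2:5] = [-88, 63, 6]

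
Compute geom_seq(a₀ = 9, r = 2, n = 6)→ a_0 = 9*2^0 = 9
a_1 = 9*2^1 = 18
a_2 = 9*2^2 = 36
...
= [9, 18, 36, 72, 144, 288]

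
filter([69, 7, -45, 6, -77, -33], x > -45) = keep x where x > -45: 69✓, 7✓, -45✗, 6✓, -77✗, -33✓
= [69, 7, 6, -33]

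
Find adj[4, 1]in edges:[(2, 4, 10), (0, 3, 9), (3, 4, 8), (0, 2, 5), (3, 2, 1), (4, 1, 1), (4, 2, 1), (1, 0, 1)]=1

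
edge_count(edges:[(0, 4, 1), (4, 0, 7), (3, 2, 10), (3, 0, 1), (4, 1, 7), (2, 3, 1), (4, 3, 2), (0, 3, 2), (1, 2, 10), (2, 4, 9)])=10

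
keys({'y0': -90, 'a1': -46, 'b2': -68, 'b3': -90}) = ['y0', 'a1', 'b2', 'b3']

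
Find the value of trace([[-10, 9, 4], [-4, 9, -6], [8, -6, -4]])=diagonal: (-10) + 9 + (-4)
= -5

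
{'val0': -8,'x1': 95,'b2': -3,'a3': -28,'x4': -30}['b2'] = -3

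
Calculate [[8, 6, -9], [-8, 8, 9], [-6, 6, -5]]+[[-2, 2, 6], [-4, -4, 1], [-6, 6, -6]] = [[6, 8, -3], [-12, 4, 10], [-12, 12, -11]]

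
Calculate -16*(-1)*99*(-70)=-110880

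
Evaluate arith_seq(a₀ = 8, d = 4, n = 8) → a_0 = 8 + 0*4 = 8
a_1 = 8 + 1*4 = 12
a_2 = 8 + 2*4 = 16
...
= [8, 12, 16, 20, 24, 28, 32, 36]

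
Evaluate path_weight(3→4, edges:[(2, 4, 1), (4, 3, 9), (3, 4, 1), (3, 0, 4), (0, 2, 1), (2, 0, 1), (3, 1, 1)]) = 1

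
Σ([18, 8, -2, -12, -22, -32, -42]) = -84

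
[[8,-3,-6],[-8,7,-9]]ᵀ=[[8, -8], [-3, 7], [-6, -9]]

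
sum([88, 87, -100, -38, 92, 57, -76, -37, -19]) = 54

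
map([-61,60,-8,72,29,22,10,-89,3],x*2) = -61*2=-122, 60*2=120, -8*2=-16, 72*2=144, 29*2=58, 22*2=44, 10*2=20, -89*2=-178, 3*2=6
= [-122, 120, -16, 144, 58, 44, 20, -178, 6]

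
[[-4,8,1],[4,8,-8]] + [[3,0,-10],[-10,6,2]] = [[-1, 8, -9], [-6, 14, -6]]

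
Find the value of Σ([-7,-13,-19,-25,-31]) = (-7) + (-13) + (-19) + (-25) + (-31)
= -95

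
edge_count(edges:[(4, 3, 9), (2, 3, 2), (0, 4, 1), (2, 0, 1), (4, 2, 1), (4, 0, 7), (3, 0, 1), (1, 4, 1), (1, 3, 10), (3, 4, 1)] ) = 10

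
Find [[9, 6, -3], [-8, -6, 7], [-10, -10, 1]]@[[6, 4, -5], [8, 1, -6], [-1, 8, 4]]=C[0][0] = (9)*(6) + (6)*(8) + (-3)*(-1) = 105
C[0][1] = (9)*(4) + (6)*(1) + (-3)*(8) = 18
C[0][2] = (9)*(-5) + (6)*(-6) + (-3)*(4) = -93
C[1][0] = (-8)*(6) + (-6)*(8) + (7)*(-1) = -103
C[1][1] = (-8)*(4) + (-6)*(1) + (7)*(8) = 18
C[1][2] = (-8)*(-5) + (-6)*(-6) + (7)*(4) = 104
... (3 more cells)
= [[105, 18, -93], [-103, 18, 104], [-141, -42, 114]]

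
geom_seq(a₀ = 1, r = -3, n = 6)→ [1, -3, 9, -27, 81, -243]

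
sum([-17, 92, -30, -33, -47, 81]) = (-17) + 92 + (-30) + (-33) + (-47) + 81
= 46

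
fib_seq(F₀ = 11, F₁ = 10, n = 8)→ F_2 = F_1 + F_0 = 21
F_3 = F_2 + F_1 = 31
F_4 = F_3 + F_2 = 52
...
= [11, 10, 21, 31, 52, 83, 135, 218]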